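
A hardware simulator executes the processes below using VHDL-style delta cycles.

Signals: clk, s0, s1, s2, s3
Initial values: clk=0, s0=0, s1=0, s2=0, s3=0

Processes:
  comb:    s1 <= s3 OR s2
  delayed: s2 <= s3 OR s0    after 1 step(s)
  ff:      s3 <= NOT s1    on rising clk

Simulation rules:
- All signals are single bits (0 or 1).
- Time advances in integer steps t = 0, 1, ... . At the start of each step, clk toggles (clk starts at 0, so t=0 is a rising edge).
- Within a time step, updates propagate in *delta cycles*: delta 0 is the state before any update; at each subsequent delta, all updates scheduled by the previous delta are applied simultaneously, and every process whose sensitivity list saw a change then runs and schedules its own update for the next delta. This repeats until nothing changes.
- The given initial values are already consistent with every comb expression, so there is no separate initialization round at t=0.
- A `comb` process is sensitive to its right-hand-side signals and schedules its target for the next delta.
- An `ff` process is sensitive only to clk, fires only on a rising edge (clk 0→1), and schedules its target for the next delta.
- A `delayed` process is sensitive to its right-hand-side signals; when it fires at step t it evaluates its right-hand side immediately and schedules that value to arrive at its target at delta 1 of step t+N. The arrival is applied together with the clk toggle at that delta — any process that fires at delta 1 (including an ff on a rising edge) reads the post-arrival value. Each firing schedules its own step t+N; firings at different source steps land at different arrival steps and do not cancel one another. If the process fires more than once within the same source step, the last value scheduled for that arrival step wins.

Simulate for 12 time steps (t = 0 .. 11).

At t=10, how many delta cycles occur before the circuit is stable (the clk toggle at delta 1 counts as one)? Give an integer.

t0.Δ0 s3=0 clk=0 s2=0 s0=0 s1=0
t0.Δ1 s3=0 clk=1 s2=0 s0=0 s1=0
t0.Δ2 s3=1 clk=1 s2=0 s0=0 s1=0
t0.Δ3 s3=1 clk=1 s2=0 s0=0 s1=1
t1.Δ0 s3=1 clk=1 s2=0 s0=0 s1=1
t1.Δ1 s3=1 clk=0 s2=1 s0=0 s1=1
t2.Δ0 s3=1 clk=0 s2=1 s0=0 s1=1
t2.Δ1 s3=1 clk=1 s2=1 s0=0 s1=1
t2.Δ2 s3=0 clk=1 s2=1 s0=0 s1=1
t3.Δ0 s3=0 clk=1 s2=1 s0=0 s1=1
t3.Δ1 s3=0 clk=0 s2=0 s0=0 s1=1
t3.Δ2 s3=0 clk=0 s2=0 s0=0 s1=0
t4.Δ0 s3=0 clk=0 s2=0 s0=0 s1=0
t4.Δ1 s3=0 clk=1 s2=0 s0=0 s1=0
t4.Δ2 s3=1 clk=1 s2=0 s0=0 s1=0
t4.Δ3 s3=1 clk=1 s2=0 s0=0 s1=1
t5.Δ0 s3=1 clk=1 s2=0 s0=0 s1=1
t5.Δ1 s3=1 clk=0 s2=1 s0=0 s1=1
t6.Δ0 s3=1 clk=0 s2=1 s0=0 s1=1
t6.Δ1 s3=1 clk=1 s2=1 s0=0 s1=1
t6.Δ2 s3=0 clk=1 s2=1 s0=0 s1=1
t7.Δ0 s3=0 clk=1 s2=1 s0=0 s1=1
t7.Δ1 s3=0 clk=0 s2=0 s0=0 s1=1
t7.Δ2 s3=0 clk=0 s2=0 s0=0 s1=0
t8.Δ0 s3=0 clk=0 s2=0 s0=0 s1=0
t8.Δ1 s3=0 clk=1 s2=0 s0=0 s1=0
t8.Δ2 s3=1 clk=1 s2=0 s0=0 s1=0
t8.Δ3 s3=1 clk=1 s2=0 s0=0 s1=1
t9.Δ0 s3=1 clk=1 s2=0 s0=0 s1=1
t9.Δ1 s3=1 clk=0 s2=1 s0=0 s1=1
t10.Δ0 s3=1 clk=0 s2=1 s0=0 s1=1
t10.Δ1 s3=1 clk=1 s2=1 s0=0 s1=1
t10.Δ2 s3=0 clk=1 s2=1 s0=0 s1=1
t11.Δ0 s3=0 clk=1 s2=1 s0=0 s1=1
t11.Δ1 s3=0 clk=0 s2=0 s0=0 s1=1
t11.Δ2 s3=0 clk=0 s2=0 s0=0 s1=0

2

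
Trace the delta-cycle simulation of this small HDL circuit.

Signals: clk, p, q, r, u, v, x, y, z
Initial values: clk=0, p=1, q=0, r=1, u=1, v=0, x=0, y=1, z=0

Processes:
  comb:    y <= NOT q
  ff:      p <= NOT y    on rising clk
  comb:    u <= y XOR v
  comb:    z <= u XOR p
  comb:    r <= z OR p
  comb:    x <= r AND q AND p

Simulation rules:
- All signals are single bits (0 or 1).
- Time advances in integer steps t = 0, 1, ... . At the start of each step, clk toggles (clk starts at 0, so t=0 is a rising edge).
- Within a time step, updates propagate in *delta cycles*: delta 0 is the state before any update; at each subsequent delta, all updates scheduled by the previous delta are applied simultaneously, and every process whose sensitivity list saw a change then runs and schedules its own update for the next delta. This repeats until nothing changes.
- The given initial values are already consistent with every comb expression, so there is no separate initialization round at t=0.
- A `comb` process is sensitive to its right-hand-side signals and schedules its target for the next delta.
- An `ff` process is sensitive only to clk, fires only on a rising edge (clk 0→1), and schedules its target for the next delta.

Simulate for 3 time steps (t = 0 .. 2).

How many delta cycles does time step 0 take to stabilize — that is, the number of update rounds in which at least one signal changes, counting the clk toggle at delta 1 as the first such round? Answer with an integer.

[bits: y,v,z,q,p,r,clk,x,u]
t=0: Δ0=100011001 Δ1=100011101 Δ2=100001101 Δ3=101000101 Δ4=101001101 | 4Δ
t=1: Δ0=101001101 Δ1=101001001 | 1Δ
t=2: Δ0=101001001 Δ1=101001101 | 1Δ

4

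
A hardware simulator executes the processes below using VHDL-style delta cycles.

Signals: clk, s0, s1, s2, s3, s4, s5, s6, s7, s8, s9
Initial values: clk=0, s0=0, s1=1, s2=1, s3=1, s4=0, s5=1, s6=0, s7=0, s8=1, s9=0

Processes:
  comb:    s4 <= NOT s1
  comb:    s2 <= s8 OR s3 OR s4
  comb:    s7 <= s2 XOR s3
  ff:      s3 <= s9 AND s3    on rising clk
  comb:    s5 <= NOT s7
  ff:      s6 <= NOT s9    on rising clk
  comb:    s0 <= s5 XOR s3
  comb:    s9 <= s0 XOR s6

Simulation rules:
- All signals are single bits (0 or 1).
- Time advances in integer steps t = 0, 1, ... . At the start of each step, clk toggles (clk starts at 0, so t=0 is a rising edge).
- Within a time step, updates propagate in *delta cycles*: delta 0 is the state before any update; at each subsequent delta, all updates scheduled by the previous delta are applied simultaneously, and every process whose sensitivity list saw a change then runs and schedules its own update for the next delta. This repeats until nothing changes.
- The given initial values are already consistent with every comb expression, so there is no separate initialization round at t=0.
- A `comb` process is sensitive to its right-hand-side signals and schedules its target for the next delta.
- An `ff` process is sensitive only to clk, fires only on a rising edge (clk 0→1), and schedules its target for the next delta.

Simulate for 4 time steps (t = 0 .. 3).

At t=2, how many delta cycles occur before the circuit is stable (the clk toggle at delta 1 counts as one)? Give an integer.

3

t0.Δ0 s3=1 s5=1 s4=0 s9=0 s8=1 s0=0 s7=0 s1=1 s6=0 clk=0 s2=1
t0.Δ1 s3=1 s5=1 s4=0 s9=0 s8=1 s0=0 s7=0 s1=1 s6=0 clk=1 s2=1
t0.Δ2 s3=0 s5=1 s4=0 s9=0 s8=1 s0=0 s7=0 s1=1 s6=1 clk=1 s2=1
t0.Δ3 s3=0 s5=1 s4=0 s9=1 s8=1 s0=1 s7=1 s1=1 s6=1 clk=1 s2=1
t0.Δ4 s3=0 s5=0 s4=0 s9=0 s8=1 s0=1 s7=1 s1=1 s6=1 clk=1 s2=1
t0.Δ5 s3=0 s5=0 s4=0 s9=0 s8=1 s0=0 s7=1 s1=1 s6=1 clk=1 s2=1
t0.Δ6 s3=0 s5=0 s4=0 s9=1 s8=1 s0=0 s7=1 s1=1 s6=1 clk=1 s2=1
t1.Δ0 s3=0 s5=0 s4=0 s9=1 s8=1 s0=0 s7=1 s1=1 s6=1 clk=1 s2=1
t1.Δ1 s3=0 s5=0 s4=0 s9=1 s8=1 s0=0 s7=1 s1=1 s6=1 clk=0 s2=1
t2.Δ0 s3=0 s5=0 s4=0 s9=1 s8=1 s0=0 s7=1 s1=1 s6=1 clk=0 s2=1
t2.Δ1 s3=0 s5=0 s4=0 s9=1 s8=1 s0=0 s7=1 s1=1 s6=1 clk=1 s2=1
t2.Δ2 s3=0 s5=0 s4=0 s9=1 s8=1 s0=0 s7=1 s1=1 s6=0 clk=1 s2=1
t2.Δ3 s3=0 s5=0 s4=0 s9=0 s8=1 s0=0 s7=1 s1=1 s6=0 clk=1 s2=1
t3.Δ0 s3=0 s5=0 s4=0 s9=0 s8=1 s0=0 s7=1 s1=1 s6=0 clk=1 s2=1
t3.Δ1 s3=0 s5=0 s4=0 s9=0 s8=1 s0=0 s7=1 s1=1 s6=0 clk=0 s2=1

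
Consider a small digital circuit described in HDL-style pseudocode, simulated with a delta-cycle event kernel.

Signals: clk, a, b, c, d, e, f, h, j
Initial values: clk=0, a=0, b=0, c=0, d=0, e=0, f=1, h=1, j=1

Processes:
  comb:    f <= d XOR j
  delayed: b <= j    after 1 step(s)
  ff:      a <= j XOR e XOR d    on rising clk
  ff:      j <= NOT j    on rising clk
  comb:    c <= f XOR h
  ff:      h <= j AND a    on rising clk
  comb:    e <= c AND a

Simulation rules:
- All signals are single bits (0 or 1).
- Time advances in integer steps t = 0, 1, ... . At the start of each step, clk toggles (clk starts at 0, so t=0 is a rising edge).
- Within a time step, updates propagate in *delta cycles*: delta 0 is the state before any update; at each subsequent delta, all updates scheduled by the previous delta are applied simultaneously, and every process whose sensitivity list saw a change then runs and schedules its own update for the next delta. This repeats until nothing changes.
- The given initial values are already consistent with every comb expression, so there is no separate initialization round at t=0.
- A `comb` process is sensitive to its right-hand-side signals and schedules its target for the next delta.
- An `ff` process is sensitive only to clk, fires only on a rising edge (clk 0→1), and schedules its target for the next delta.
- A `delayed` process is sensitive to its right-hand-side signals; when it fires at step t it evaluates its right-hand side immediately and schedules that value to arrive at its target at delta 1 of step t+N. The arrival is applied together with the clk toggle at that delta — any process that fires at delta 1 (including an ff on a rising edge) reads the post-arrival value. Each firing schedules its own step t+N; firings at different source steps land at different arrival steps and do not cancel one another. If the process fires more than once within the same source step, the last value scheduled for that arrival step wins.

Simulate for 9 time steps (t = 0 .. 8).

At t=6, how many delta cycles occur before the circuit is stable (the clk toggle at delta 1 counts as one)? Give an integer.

4

[bits: e,b,j,h,f,clk,c,d,a]
t=0: Δ0=001110000 Δ1=001111000 Δ2=000011001 Δ3=000001101 Δ4=100001001 Δ5=000001001 | 5Δ
t=1: Δ0=000001001 Δ1=000000001 | 1Δ
t=2: Δ0=000000001 Δ1=000001001 Δ2=001001000 Δ3=001011000 Δ4=001011100 | 4Δ
t=3: Δ0=001011100 Δ1=011010100 | 1Δ
t=4: Δ0=011010100 Δ1=011011100 Δ2=010011101 Δ3=110001101 Δ4=110001001 Δ5=010001001 | 5Δ
t=5: Δ0=010001001 Δ1=000000001 | 1Δ
t=6: Δ0=000000001 Δ1=000001001 Δ2=001001000 Δ3=001011000 Δ4=001011100 | 4Δ
t=7: Δ0=001011100 Δ1=011010100 | 1Δ
t=8: Δ0=011010100 Δ1=011011100 Δ2=010011101 Δ3=110001101 Δ4=110001001 Δ5=010001001 | 5Δ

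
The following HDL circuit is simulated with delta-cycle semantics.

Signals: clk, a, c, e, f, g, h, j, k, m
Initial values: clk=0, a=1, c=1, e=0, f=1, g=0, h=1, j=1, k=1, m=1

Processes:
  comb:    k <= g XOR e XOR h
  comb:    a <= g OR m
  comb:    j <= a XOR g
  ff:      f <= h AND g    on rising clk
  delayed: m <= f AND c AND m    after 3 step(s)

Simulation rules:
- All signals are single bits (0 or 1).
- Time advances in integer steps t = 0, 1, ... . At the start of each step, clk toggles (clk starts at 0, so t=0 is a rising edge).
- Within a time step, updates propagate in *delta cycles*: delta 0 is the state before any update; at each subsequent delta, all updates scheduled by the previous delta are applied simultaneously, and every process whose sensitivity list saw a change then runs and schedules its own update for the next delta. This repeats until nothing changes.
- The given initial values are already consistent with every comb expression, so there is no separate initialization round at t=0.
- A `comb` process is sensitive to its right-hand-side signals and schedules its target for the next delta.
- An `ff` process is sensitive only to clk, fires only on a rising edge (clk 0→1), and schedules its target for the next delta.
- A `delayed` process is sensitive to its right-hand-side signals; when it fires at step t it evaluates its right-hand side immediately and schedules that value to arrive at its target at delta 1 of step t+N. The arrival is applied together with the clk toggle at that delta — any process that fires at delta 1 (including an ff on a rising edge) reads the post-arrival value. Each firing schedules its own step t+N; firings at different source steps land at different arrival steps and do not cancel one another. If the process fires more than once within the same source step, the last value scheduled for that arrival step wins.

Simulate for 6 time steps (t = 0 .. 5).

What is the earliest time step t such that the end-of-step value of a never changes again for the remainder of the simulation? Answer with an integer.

3

t=0 Δ0: e=0 f=1 c=1 g=0 a=1 h=1 clk=0 j=1 k=1 m=1
  Δ1: clk:0→1
  Δ2: f:1→0
  (2Δ to stable)
t=1 Δ0: e=0 f=0 c=1 g=0 a=1 h=1 clk=1 j=1 k=1 m=1
  Δ1: clk:1→0
  (1Δ to stable)
t=2 Δ0: e=0 f=0 c=1 g=0 a=1 h=1 clk=0 j=1 k=1 m=1
  Δ1: clk:0→1
  (1Δ to stable)
t=3 Δ0: e=0 f=0 c=1 g=0 a=1 h=1 clk=1 j=1 k=1 m=1
  Δ1: clk:1→0, m:1→0
  Δ2: a:1→0
  Δ3: j:1→0
  (3Δ to stable)
t=4 Δ0: e=0 f=0 c=1 g=0 a=0 h=1 clk=0 j=0 k=1 m=0
  Δ1: clk:0→1
  (1Δ to stable)
t=5 Δ0: e=0 f=0 c=1 g=0 a=0 h=1 clk=1 j=0 k=1 m=0
  Δ1: clk:1→0
  (1Δ to stable)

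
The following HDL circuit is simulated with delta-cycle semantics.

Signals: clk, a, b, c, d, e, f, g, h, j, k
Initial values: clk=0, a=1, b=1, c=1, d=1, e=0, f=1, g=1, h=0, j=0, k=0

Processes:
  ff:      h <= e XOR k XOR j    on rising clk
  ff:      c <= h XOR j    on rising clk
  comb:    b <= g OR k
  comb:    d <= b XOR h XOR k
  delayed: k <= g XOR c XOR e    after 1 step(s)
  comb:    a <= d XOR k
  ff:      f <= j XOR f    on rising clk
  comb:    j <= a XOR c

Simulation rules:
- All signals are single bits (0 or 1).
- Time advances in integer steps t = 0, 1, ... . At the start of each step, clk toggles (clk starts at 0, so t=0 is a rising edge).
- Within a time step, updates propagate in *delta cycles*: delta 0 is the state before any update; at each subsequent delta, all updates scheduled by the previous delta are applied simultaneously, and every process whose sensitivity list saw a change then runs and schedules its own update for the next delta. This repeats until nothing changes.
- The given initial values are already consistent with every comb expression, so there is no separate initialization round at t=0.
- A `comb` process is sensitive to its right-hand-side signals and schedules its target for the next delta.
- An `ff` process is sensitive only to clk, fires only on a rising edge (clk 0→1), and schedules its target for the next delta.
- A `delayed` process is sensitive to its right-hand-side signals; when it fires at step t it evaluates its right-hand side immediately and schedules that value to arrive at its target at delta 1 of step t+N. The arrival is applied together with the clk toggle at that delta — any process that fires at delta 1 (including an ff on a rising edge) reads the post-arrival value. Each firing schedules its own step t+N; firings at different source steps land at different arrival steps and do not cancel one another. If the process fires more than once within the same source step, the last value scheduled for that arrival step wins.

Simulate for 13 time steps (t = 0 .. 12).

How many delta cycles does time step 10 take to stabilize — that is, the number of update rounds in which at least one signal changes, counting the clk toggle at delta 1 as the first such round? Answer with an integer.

t0.Δ0 clk=0 a=1 g=1 j=0 d=1 b=1 c=1 e=0 h=0 k=0 f=1
t0.Δ1 clk=1 a=1 g=1 j=0 d=1 b=1 c=1 e=0 h=0 k=0 f=1
t0.Δ2 clk=1 a=1 g=1 j=0 d=1 b=1 c=0 e=0 h=0 k=0 f=1
t0.Δ3 clk=1 a=1 g=1 j=1 d=1 b=1 c=0 e=0 h=0 k=0 f=1
t1.Δ0 clk=1 a=1 g=1 j=1 d=1 b=1 c=0 e=0 h=0 k=0 f=1
t1.Δ1 clk=0 a=1 g=1 j=1 d=1 b=1 c=0 e=0 h=0 k=1 f=1
t1.Δ2 clk=0 a=0 g=1 j=1 d=0 b=1 c=0 e=0 h=0 k=1 f=1
t1.Δ3 clk=0 a=1 g=1 j=0 d=0 b=1 c=0 e=0 h=0 k=1 f=1
t1.Δ4 clk=0 a=1 g=1 j=1 d=0 b=1 c=0 e=0 h=0 k=1 f=1
t2.Δ0 clk=0 a=1 g=1 j=1 d=0 b=1 c=0 e=0 h=0 k=1 f=1
t2.Δ1 clk=1 a=1 g=1 j=1 d=0 b=1 c=0 e=0 h=0 k=1 f=1
t2.Δ2 clk=1 a=1 g=1 j=1 d=0 b=1 c=1 e=0 h=0 k=1 f=0
t2.Δ3 clk=1 a=1 g=1 j=0 d=0 b=1 c=1 e=0 h=0 k=1 f=0
t3.Δ0 clk=1 a=1 g=1 j=0 d=0 b=1 c=1 e=0 h=0 k=1 f=0
t3.Δ1 clk=0 a=1 g=1 j=0 d=0 b=1 c=1 e=0 h=0 k=0 f=0
t3.Δ2 clk=0 a=0 g=1 j=0 d=1 b=1 c=1 e=0 h=0 k=0 f=0
t3.Δ3 clk=0 a=1 g=1 j=1 d=1 b=1 c=1 e=0 h=0 k=0 f=0
t3.Δ4 clk=0 a=1 g=1 j=0 d=1 b=1 c=1 e=0 h=0 k=0 f=0
t4.Δ0 clk=0 a=1 g=1 j=0 d=1 b=1 c=1 e=0 h=0 k=0 f=0
t4.Δ1 clk=1 a=1 g=1 j=0 d=1 b=1 c=1 e=0 h=0 k=0 f=0
t4.Δ2 clk=1 a=1 g=1 j=0 d=1 b=1 c=0 e=0 h=0 k=0 f=0
t4.Δ3 clk=1 a=1 g=1 j=1 d=1 b=1 c=0 e=0 h=0 k=0 f=0
t5.Δ0 clk=1 a=1 g=1 j=1 d=1 b=1 c=0 e=0 h=0 k=0 f=0
t5.Δ1 clk=0 a=1 g=1 j=1 d=1 b=1 c=0 e=0 h=0 k=1 f=0
t5.Δ2 clk=0 a=0 g=1 j=1 d=0 b=1 c=0 e=0 h=0 k=1 f=0
t5.Δ3 clk=0 a=1 g=1 j=0 d=0 b=1 c=0 e=0 h=0 k=1 f=0
t5.Δ4 clk=0 a=1 g=1 j=1 d=0 b=1 c=0 e=0 h=0 k=1 f=0
t6.Δ0 clk=0 a=1 g=1 j=1 d=0 b=1 c=0 e=0 h=0 k=1 f=0
t6.Δ1 clk=1 a=1 g=1 j=1 d=0 b=1 c=0 e=0 h=0 k=1 f=0
t6.Δ2 clk=1 a=1 g=1 j=1 d=0 b=1 c=1 e=0 h=0 k=1 f=1
t6.Δ3 clk=1 a=1 g=1 j=0 d=0 b=1 c=1 e=0 h=0 k=1 f=1
t7.Δ0 clk=1 a=1 g=1 j=0 d=0 b=1 c=1 e=0 h=0 k=1 f=1
t7.Δ1 clk=0 a=1 g=1 j=0 d=0 b=1 c=1 e=0 h=0 k=0 f=1
t7.Δ2 clk=0 a=0 g=1 j=0 d=1 b=1 c=1 e=0 h=0 k=0 f=1
t7.Δ3 clk=0 a=1 g=1 j=1 d=1 b=1 c=1 e=0 h=0 k=0 f=1
t7.Δ4 clk=0 a=1 g=1 j=0 d=1 b=1 c=1 e=0 h=0 k=0 f=1
t8.Δ0 clk=0 a=1 g=1 j=0 d=1 b=1 c=1 e=0 h=0 k=0 f=1
t8.Δ1 clk=1 a=1 g=1 j=0 d=1 b=1 c=1 e=0 h=0 k=0 f=1
t8.Δ2 clk=1 a=1 g=1 j=0 d=1 b=1 c=0 e=0 h=0 k=0 f=1
t8.Δ3 clk=1 a=1 g=1 j=1 d=1 b=1 c=0 e=0 h=0 k=0 f=1
t9.Δ0 clk=1 a=1 g=1 j=1 d=1 b=1 c=0 e=0 h=0 k=0 f=1
t9.Δ1 clk=0 a=1 g=1 j=1 d=1 b=1 c=0 e=0 h=0 k=1 f=1
t9.Δ2 clk=0 a=0 g=1 j=1 d=0 b=1 c=0 e=0 h=0 k=1 f=1
t9.Δ3 clk=0 a=1 g=1 j=0 d=0 b=1 c=0 e=0 h=0 k=1 f=1
t9.Δ4 clk=0 a=1 g=1 j=1 d=0 b=1 c=0 e=0 h=0 k=1 f=1
t10.Δ0 clk=0 a=1 g=1 j=1 d=0 b=1 c=0 e=0 h=0 k=1 f=1
t10.Δ1 clk=1 a=1 g=1 j=1 d=0 b=1 c=0 e=0 h=0 k=1 f=1
t10.Δ2 clk=1 a=1 g=1 j=1 d=0 b=1 c=1 e=0 h=0 k=1 f=0
t10.Δ3 clk=1 a=1 g=1 j=0 d=0 b=1 c=1 e=0 h=0 k=1 f=0
t11.Δ0 clk=1 a=1 g=1 j=0 d=0 b=1 c=1 e=0 h=0 k=1 f=0
t11.Δ1 clk=0 a=1 g=1 j=0 d=0 b=1 c=1 e=0 h=0 k=0 f=0
t11.Δ2 clk=0 a=0 g=1 j=0 d=1 b=1 c=1 e=0 h=0 k=0 f=0
t11.Δ3 clk=0 a=1 g=1 j=1 d=1 b=1 c=1 e=0 h=0 k=0 f=0
t11.Δ4 clk=0 a=1 g=1 j=0 d=1 b=1 c=1 e=0 h=0 k=0 f=0
t12.Δ0 clk=0 a=1 g=1 j=0 d=1 b=1 c=1 e=0 h=0 k=0 f=0
t12.Δ1 clk=1 a=1 g=1 j=0 d=1 b=1 c=1 e=0 h=0 k=0 f=0
t12.Δ2 clk=1 a=1 g=1 j=0 d=1 b=1 c=0 e=0 h=0 k=0 f=0
t12.Δ3 clk=1 a=1 g=1 j=1 d=1 b=1 c=0 e=0 h=0 k=0 f=0

3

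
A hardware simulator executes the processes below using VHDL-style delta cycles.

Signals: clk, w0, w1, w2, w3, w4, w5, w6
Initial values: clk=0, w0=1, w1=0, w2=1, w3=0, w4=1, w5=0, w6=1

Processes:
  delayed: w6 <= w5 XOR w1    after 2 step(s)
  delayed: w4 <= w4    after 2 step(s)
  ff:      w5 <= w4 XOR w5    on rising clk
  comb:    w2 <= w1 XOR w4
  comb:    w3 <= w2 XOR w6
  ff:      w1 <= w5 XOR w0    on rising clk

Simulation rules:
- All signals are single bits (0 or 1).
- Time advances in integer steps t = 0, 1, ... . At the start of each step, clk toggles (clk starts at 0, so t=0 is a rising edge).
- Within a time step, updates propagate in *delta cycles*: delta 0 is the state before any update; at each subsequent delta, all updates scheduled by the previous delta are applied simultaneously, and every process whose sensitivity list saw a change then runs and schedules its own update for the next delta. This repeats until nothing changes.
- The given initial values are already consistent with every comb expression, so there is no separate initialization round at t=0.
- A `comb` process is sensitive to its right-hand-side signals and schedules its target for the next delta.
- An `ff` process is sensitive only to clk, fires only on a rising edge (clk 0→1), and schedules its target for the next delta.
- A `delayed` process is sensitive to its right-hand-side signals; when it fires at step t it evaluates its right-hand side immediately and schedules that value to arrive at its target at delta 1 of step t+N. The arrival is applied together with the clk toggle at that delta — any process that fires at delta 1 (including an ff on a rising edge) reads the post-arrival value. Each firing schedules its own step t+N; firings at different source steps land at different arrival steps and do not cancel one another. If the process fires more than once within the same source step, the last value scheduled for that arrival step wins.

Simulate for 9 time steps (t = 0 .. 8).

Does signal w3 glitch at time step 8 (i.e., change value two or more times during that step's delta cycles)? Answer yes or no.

no

[bits: w1,w0,clk,w4,w3,w6,w2,w5]
t=0: Δ0=01010110 Δ1=01110110 Δ2=11110111 Δ3=11110101 Δ4=11111101 | 4Δ
t=1: Δ0=11111101 Δ1=11011101 | 1Δ
t=2: Δ0=11011101 Δ1=11111001 Δ2=01110000 Δ3=01110010 Δ4=01111010 | 4Δ
t=3: Δ0=01111010 Δ1=01011010 | 1Δ
t=4: Δ0=01011010 Δ1=01111010 Δ2=11111011 Δ3=11111001 Δ4=11110001 | 4Δ
t=5: Δ0=11110001 Δ1=11010001 | 1Δ
t=6: Δ0=11010001 Δ1=11110001 Δ2=01110000 Δ3=01110010 Δ4=01111010 | 4Δ
t=7: Δ0=01111010 Δ1=01011010 | 1Δ
t=8: Δ0=01011010 Δ1=01111010 Δ2=11111011 Δ3=11111001 Δ4=11110001 | 4Δ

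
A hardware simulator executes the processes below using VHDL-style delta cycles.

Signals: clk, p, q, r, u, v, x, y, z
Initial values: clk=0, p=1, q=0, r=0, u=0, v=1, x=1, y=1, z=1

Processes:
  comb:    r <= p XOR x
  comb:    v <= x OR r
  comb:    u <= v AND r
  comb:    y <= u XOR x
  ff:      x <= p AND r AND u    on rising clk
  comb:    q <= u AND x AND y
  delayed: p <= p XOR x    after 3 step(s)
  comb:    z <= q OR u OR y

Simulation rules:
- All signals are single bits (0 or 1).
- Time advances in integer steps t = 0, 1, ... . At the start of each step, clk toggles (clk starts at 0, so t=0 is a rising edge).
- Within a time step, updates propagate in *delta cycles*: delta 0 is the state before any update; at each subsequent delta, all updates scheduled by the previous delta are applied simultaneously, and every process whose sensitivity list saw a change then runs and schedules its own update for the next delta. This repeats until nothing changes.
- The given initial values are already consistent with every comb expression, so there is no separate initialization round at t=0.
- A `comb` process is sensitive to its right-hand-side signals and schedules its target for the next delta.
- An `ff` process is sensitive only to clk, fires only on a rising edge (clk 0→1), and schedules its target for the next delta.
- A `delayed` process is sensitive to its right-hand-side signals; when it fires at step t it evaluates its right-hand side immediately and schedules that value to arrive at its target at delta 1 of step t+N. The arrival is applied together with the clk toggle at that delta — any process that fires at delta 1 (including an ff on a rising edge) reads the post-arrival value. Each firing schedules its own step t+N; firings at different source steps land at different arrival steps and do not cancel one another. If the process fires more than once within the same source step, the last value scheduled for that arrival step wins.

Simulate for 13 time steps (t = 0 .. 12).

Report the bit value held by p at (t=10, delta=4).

1

t=0 Δ0: z=1 v=1 clk=0 q=0 x=1 r=0 y=1 u=0 p=1
  Δ1: clk:0→1
  Δ2: x:1→0
  Δ3: v:1→0, r:0→1, y:1→0
  Δ4: z:1→0, v:0→1
  Δ5: u:0→1
  Δ6: z:0→1, y:0→1
  (6Δ to stable)
t=1 Δ0: z=1 v=1 clk=1 q=0 x=0 r=1 y=1 u=1 p=1
  Δ1: clk:1→0
  (1Δ to stable)
t=2 Δ0: z=1 v=1 clk=0 q=0 x=0 r=1 y=1 u=1 p=1
  Δ1: clk:0→1
  Δ2: x:0→1
  Δ3: q:0→1, r:1→0, y:1→0
  Δ4: q:1→0, u:1→0
  Δ5: z:1→0, y:0→1
  Δ6: z:0→1
  (6Δ to stable)
t=3 Δ0: z=1 v=1 clk=1 q=0 x=1 r=0 y=1 u=0 p=1
  Δ1: clk:1→0
  (1Δ to stable)
t=4 Δ0: z=1 v=1 clk=0 q=0 x=1 r=0 y=1 u=0 p=1
  Δ1: clk:0→1
  Δ2: x:1→0
  Δ3: v:1→0, r:0→1, y:1→0
  Δ4: z:1→0, v:0→1
  Δ5: u:0→1
  Δ6: z:0→1, y:0→1
  (6Δ to stable)
t=5 Δ0: z=1 v=1 clk=1 q=0 x=0 r=1 y=1 u=1 p=1
  Δ1: clk:1→0, p:1→0
  Δ2: r:1→0
  Δ3: v:1→0, u:1→0
  Δ4: y:1→0
  Δ5: z:1→0
  (5Δ to stable)
t=6 Δ0: z=0 v=0 clk=0 q=0 x=0 r=0 y=0 u=0 p=0
  Δ1: clk:0→1
  (1Δ to stable)
t=7 Δ0: z=0 v=0 clk=1 q=0 x=0 r=0 y=0 u=0 p=0
  Δ1: clk:1→0, p:0→1
  Δ2: r:0→1
  Δ3: v:0→1
  Δ4: u:0→1
  Δ5: z:0→1, y:0→1
  (5Δ to stable)
t=8 Δ0: z=1 v=1 clk=0 q=0 x=0 r=1 y=1 u=1 p=1
  Δ1: clk:0→1, p:1→0
  Δ2: r:1→0
  Δ3: v:1→0, u:1→0
  Δ4: y:1→0
  Δ5: z:1→0
  (5Δ to stable)
t=9 Δ0: z=0 v=0 clk=1 q=0 x=0 r=0 y=0 u=0 p=0
  Δ1: clk:1→0
  (1Δ to stable)
t=10 Δ0: z=0 v=0 clk=0 q=0 x=0 r=0 y=0 u=0 p=0
  Δ1: clk:0→1, p:0→1
  Δ2: r:0→1
  Δ3: v:0→1
  Δ4: u:0→1
  Δ5: z:0→1, y:0→1
  (5Δ to stable)
t=11 Δ0: z=1 v=1 clk=1 q=0 x=0 r=1 y=1 u=1 p=1
  Δ1: clk:1→0, p:1→0
  Δ2: r:1→0
  Δ3: v:1→0, u:1→0
  Δ4: y:1→0
  Δ5: z:1→0
  (5Δ to stable)
t=12 Δ0: z=0 v=0 clk=0 q=0 x=0 r=0 y=0 u=0 p=0
  Δ1: clk:0→1
  (1Δ to stable)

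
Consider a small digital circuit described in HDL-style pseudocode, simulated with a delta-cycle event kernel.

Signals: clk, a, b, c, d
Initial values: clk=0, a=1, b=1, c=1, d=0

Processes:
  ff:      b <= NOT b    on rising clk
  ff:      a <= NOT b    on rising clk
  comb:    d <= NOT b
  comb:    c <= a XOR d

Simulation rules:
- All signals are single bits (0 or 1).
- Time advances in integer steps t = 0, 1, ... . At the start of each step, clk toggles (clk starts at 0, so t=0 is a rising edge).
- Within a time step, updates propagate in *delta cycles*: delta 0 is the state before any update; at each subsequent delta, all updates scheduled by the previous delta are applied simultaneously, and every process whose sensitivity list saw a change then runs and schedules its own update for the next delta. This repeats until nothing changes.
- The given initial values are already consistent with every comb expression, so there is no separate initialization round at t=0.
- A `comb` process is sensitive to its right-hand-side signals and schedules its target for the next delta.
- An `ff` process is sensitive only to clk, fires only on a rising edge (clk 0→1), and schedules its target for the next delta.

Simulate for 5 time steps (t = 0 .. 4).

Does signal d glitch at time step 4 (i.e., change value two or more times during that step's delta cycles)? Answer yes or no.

no

t=0 Δ0: c=1 a=1 clk=0 b=1 d=0
  Δ1: clk:0→1
  Δ2: a:1→0, b:1→0
  Δ3: c:1→0, d:0→1
  Δ4: c:0→1
  (4Δ to stable)
t=1 Δ0: c=1 a=0 clk=1 b=0 d=1
  Δ1: clk:1→0
  (1Δ to stable)
t=2 Δ0: c=1 a=0 clk=0 b=0 d=1
  Δ1: clk:0→1
  Δ2: a:0→1, b:0→1
  Δ3: c:1→0, d:1→0
  Δ4: c:0→1
  (4Δ to stable)
t=3 Δ0: c=1 a=1 clk=1 b=1 d=0
  Δ1: clk:1→0
  (1Δ to stable)
t=4 Δ0: c=1 a=1 clk=0 b=1 d=0
  Δ1: clk:0→1
  Δ2: a:1→0, b:1→0
  Δ3: c:1→0, d:0→1
  Δ4: c:0→1
  (4Δ to stable)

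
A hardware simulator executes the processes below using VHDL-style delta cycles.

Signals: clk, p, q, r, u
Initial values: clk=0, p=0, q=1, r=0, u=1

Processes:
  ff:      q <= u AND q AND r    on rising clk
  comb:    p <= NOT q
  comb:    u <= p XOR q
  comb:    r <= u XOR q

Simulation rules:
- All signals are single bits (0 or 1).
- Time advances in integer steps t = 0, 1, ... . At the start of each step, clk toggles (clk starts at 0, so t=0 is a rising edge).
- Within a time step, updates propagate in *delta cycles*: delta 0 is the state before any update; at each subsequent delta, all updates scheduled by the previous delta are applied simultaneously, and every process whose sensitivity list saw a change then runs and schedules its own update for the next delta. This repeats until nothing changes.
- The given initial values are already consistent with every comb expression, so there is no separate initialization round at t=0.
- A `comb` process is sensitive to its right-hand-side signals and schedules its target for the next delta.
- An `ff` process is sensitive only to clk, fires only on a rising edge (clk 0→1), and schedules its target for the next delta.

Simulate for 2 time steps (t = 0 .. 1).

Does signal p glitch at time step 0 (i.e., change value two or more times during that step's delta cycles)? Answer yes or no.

no

[bits: q,r,clk,u,p]
t=0: Δ0=10010 Δ1=10110 Δ2=00110 Δ3=01101 Δ4=00111 Δ5=01111 | 5Δ
t=1: Δ0=01111 Δ1=01011 | 1Δ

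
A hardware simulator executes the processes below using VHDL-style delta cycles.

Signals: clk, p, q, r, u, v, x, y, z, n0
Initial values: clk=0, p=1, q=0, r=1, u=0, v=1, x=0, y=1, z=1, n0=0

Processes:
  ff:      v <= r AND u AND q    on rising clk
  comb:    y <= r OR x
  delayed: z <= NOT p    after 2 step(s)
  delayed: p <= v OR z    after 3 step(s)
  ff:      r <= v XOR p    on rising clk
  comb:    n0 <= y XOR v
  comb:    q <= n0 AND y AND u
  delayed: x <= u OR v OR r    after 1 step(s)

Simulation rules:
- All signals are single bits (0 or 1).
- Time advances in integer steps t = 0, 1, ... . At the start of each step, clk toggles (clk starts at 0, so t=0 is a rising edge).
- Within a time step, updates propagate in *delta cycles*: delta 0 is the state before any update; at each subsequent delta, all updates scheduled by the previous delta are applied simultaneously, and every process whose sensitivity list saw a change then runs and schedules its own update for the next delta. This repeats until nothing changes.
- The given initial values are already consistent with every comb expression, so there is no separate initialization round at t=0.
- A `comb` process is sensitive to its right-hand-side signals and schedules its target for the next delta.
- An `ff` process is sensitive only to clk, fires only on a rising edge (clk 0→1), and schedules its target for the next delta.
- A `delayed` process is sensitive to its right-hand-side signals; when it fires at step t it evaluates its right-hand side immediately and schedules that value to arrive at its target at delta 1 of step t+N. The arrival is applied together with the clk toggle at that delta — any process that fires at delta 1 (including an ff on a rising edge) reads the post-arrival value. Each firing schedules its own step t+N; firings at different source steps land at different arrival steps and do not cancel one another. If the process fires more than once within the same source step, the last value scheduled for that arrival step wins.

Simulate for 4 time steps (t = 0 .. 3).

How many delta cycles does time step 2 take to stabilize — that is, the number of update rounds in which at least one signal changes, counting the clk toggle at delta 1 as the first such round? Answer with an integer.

[bits: p,y,u,z,n0,clk,r,q,v,x]
t=0: Δ0=1101001010 Δ1=1101011010 Δ2=1101010000 Δ3=1001110000 Δ4=1001010000 | 4Δ
t=1: Δ0=1001010000 Δ1=1001000000 | 1Δ
t=2: Δ0=1001000000 Δ1=1001010000 Δ2=1001011000 Δ3=1101011000 Δ4=1101111000 | 4Δ
t=3: Δ0=1101111000 Δ1=1101101001 | 1Δ

4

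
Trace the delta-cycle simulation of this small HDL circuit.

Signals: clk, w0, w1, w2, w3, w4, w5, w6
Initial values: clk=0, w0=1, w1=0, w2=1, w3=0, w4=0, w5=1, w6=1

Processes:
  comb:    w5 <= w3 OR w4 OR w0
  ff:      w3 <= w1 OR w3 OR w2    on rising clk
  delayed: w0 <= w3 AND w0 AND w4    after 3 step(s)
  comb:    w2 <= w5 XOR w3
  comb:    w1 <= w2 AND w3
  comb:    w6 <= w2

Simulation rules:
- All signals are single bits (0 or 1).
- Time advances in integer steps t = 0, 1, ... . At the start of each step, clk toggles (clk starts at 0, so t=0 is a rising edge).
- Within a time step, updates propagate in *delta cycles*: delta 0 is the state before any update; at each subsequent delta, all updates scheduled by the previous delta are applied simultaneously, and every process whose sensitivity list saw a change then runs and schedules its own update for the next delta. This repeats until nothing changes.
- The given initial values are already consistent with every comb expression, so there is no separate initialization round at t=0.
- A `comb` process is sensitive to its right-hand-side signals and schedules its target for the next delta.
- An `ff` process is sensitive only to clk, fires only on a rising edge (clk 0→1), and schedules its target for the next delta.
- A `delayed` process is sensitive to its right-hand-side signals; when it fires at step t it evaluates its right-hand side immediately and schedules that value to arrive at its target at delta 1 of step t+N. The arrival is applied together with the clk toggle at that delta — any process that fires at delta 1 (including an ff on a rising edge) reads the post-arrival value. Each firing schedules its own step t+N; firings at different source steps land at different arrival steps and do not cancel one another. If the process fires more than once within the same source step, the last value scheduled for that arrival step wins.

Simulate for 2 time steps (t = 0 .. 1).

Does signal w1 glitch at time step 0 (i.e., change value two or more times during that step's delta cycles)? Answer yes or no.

yes

t=0 Δ0: w4=0 clk=0 w5=1 w6=1 w2=1 w0=1 w1=0 w3=0
  Δ1: clk:0→1
  Δ2: w3:0→1
  Δ3: w2:1→0, w1:0→1
  Δ4: w6:1→0, w1:1→0
  (4Δ to stable)
t=1 Δ0: w4=0 clk=1 w5=1 w6=0 w2=0 w0=1 w1=0 w3=1
  Δ1: clk:1→0
  (1Δ to stable)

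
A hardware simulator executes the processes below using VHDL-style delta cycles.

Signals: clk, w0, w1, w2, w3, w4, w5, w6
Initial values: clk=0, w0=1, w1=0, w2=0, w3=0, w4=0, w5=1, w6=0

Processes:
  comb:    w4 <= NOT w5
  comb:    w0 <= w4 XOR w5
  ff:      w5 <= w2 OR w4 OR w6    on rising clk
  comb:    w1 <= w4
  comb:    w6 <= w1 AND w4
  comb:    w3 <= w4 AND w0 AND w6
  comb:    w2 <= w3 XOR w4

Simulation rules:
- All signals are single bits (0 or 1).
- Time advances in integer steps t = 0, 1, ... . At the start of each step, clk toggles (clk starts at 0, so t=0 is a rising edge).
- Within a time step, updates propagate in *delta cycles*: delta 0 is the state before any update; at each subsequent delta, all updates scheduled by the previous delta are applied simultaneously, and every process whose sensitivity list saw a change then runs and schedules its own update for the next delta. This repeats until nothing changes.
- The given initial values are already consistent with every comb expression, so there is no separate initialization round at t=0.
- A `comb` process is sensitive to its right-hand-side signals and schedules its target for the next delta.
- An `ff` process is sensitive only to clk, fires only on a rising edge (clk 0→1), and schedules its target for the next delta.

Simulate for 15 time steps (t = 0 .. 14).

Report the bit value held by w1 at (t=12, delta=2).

t0.Δ0 clk=0 w2=0 w3=0 w0=1 w4=0 w6=0 w1=0 w5=1
t0.Δ1 clk=1 w2=0 w3=0 w0=1 w4=0 w6=0 w1=0 w5=1
t0.Δ2 clk=1 w2=0 w3=0 w0=1 w4=0 w6=0 w1=0 w5=0
t0.Δ3 clk=1 w2=0 w3=0 w0=0 w4=1 w6=0 w1=0 w5=0
t0.Δ4 clk=1 w2=1 w3=0 w0=1 w4=1 w6=0 w1=1 w5=0
t0.Δ5 clk=1 w2=1 w3=0 w0=1 w4=1 w6=1 w1=1 w5=0
t0.Δ6 clk=1 w2=1 w3=1 w0=1 w4=1 w6=1 w1=1 w5=0
t0.Δ7 clk=1 w2=0 w3=1 w0=1 w4=1 w6=1 w1=1 w5=0
t1.Δ0 clk=1 w2=0 w3=1 w0=1 w4=1 w6=1 w1=1 w5=0
t1.Δ1 clk=0 w2=0 w3=1 w0=1 w4=1 w6=1 w1=1 w5=0
t2.Δ0 clk=0 w2=0 w3=1 w0=1 w4=1 w6=1 w1=1 w5=0
t2.Δ1 clk=1 w2=0 w3=1 w0=1 w4=1 w6=1 w1=1 w5=0
t2.Δ2 clk=1 w2=0 w3=1 w0=1 w4=1 w6=1 w1=1 w5=1
t2.Δ3 clk=1 w2=0 w3=1 w0=0 w4=0 w6=1 w1=1 w5=1
t2.Δ4 clk=1 w2=1 w3=0 w0=1 w4=0 w6=0 w1=0 w5=1
t2.Δ5 clk=1 w2=0 w3=0 w0=1 w4=0 w6=0 w1=0 w5=1
t3.Δ0 clk=1 w2=0 w3=0 w0=1 w4=0 w6=0 w1=0 w5=1
t3.Δ1 clk=0 w2=0 w3=0 w0=1 w4=0 w6=0 w1=0 w5=1
t4.Δ0 clk=0 w2=0 w3=0 w0=1 w4=0 w6=0 w1=0 w5=1
t4.Δ1 clk=1 w2=0 w3=0 w0=1 w4=0 w6=0 w1=0 w5=1
t4.Δ2 clk=1 w2=0 w3=0 w0=1 w4=0 w6=0 w1=0 w5=0
t4.Δ3 clk=1 w2=0 w3=0 w0=0 w4=1 w6=0 w1=0 w5=0
t4.Δ4 clk=1 w2=1 w3=0 w0=1 w4=1 w6=0 w1=1 w5=0
t4.Δ5 clk=1 w2=1 w3=0 w0=1 w4=1 w6=1 w1=1 w5=0
t4.Δ6 clk=1 w2=1 w3=1 w0=1 w4=1 w6=1 w1=1 w5=0
t4.Δ7 clk=1 w2=0 w3=1 w0=1 w4=1 w6=1 w1=1 w5=0
t5.Δ0 clk=1 w2=0 w3=1 w0=1 w4=1 w6=1 w1=1 w5=0
t5.Δ1 clk=0 w2=0 w3=1 w0=1 w4=1 w6=1 w1=1 w5=0
t6.Δ0 clk=0 w2=0 w3=1 w0=1 w4=1 w6=1 w1=1 w5=0
t6.Δ1 clk=1 w2=0 w3=1 w0=1 w4=1 w6=1 w1=1 w5=0
t6.Δ2 clk=1 w2=0 w3=1 w0=1 w4=1 w6=1 w1=1 w5=1
t6.Δ3 clk=1 w2=0 w3=1 w0=0 w4=0 w6=1 w1=1 w5=1
t6.Δ4 clk=1 w2=1 w3=0 w0=1 w4=0 w6=0 w1=0 w5=1
t6.Δ5 clk=1 w2=0 w3=0 w0=1 w4=0 w6=0 w1=0 w5=1
t7.Δ0 clk=1 w2=0 w3=0 w0=1 w4=0 w6=0 w1=0 w5=1
t7.Δ1 clk=0 w2=0 w3=0 w0=1 w4=0 w6=0 w1=0 w5=1
t8.Δ0 clk=0 w2=0 w3=0 w0=1 w4=0 w6=0 w1=0 w5=1
t8.Δ1 clk=1 w2=0 w3=0 w0=1 w4=0 w6=0 w1=0 w5=1
t8.Δ2 clk=1 w2=0 w3=0 w0=1 w4=0 w6=0 w1=0 w5=0
t8.Δ3 clk=1 w2=0 w3=0 w0=0 w4=1 w6=0 w1=0 w5=0
t8.Δ4 clk=1 w2=1 w3=0 w0=1 w4=1 w6=0 w1=1 w5=0
t8.Δ5 clk=1 w2=1 w3=0 w0=1 w4=1 w6=1 w1=1 w5=0
t8.Δ6 clk=1 w2=1 w3=1 w0=1 w4=1 w6=1 w1=1 w5=0
t8.Δ7 clk=1 w2=0 w3=1 w0=1 w4=1 w6=1 w1=1 w5=0
t9.Δ0 clk=1 w2=0 w3=1 w0=1 w4=1 w6=1 w1=1 w5=0
t9.Δ1 clk=0 w2=0 w3=1 w0=1 w4=1 w6=1 w1=1 w5=0
t10.Δ0 clk=0 w2=0 w3=1 w0=1 w4=1 w6=1 w1=1 w5=0
t10.Δ1 clk=1 w2=0 w3=1 w0=1 w4=1 w6=1 w1=1 w5=0
t10.Δ2 clk=1 w2=0 w3=1 w0=1 w4=1 w6=1 w1=1 w5=1
t10.Δ3 clk=1 w2=0 w3=1 w0=0 w4=0 w6=1 w1=1 w5=1
t10.Δ4 clk=1 w2=1 w3=0 w0=1 w4=0 w6=0 w1=0 w5=1
t10.Δ5 clk=1 w2=0 w3=0 w0=1 w4=0 w6=0 w1=0 w5=1
t11.Δ0 clk=1 w2=0 w3=0 w0=1 w4=0 w6=0 w1=0 w5=1
t11.Δ1 clk=0 w2=0 w3=0 w0=1 w4=0 w6=0 w1=0 w5=1
t12.Δ0 clk=0 w2=0 w3=0 w0=1 w4=0 w6=0 w1=0 w5=1
t12.Δ1 clk=1 w2=0 w3=0 w0=1 w4=0 w6=0 w1=0 w5=1
t12.Δ2 clk=1 w2=0 w3=0 w0=1 w4=0 w6=0 w1=0 w5=0
t12.Δ3 clk=1 w2=0 w3=0 w0=0 w4=1 w6=0 w1=0 w5=0
t12.Δ4 clk=1 w2=1 w3=0 w0=1 w4=1 w6=0 w1=1 w5=0
t12.Δ5 clk=1 w2=1 w3=0 w0=1 w4=1 w6=1 w1=1 w5=0
t12.Δ6 clk=1 w2=1 w3=1 w0=1 w4=1 w6=1 w1=1 w5=0
t12.Δ7 clk=1 w2=0 w3=1 w0=1 w4=1 w6=1 w1=1 w5=0
t13.Δ0 clk=1 w2=0 w3=1 w0=1 w4=1 w6=1 w1=1 w5=0
t13.Δ1 clk=0 w2=0 w3=1 w0=1 w4=1 w6=1 w1=1 w5=0
t14.Δ0 clk=0 w2=0 w3=1 w0=1 w4=1 w6=1 w1=1 w5=0
t14.Δ1 clk=1 w2=0 w3=1 w0=1 w4=1 w6=1 w1=1 w5=0
t14.Δ2 clk=1 w2=0 w3=1 w0=1 w4=1 w6=1 w1=1 w5=1
t14.Δ3 clk=1 w2=0 w3=1 w0=0 w4=0 w6=1 w1=1 w5=1
t14.Δ4 clk=1 w2=1 w3=0 w0=1 w4=0 w6=0 w1=0 w5=1
t14.Δ5 clk=1 w2=0 w3=0 w0=1 w4=0 w6=0 w1=0 w5=1

0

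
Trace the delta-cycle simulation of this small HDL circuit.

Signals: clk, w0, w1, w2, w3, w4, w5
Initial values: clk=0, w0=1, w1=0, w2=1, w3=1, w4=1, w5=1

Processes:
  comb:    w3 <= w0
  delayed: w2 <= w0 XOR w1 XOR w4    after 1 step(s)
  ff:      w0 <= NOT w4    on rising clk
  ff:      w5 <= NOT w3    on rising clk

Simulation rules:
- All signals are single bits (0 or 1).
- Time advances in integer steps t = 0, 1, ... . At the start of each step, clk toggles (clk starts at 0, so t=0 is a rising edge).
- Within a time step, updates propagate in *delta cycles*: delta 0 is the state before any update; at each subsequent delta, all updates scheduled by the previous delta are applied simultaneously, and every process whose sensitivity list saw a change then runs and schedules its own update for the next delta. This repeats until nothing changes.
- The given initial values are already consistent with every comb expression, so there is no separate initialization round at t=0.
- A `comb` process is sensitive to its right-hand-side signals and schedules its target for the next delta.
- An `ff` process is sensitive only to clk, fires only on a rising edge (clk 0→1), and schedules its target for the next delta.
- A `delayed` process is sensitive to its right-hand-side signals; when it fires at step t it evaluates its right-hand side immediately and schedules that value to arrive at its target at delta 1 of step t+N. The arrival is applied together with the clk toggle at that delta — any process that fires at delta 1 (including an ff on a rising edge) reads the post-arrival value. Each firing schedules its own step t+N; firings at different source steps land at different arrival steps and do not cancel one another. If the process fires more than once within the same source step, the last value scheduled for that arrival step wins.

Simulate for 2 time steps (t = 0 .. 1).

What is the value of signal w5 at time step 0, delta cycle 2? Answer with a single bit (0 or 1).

0

[bits: w1,w0,w5,clk,w3,w4,w2]
t=0: Δ0=0110111 Δ1=0111111 Δ2=0001111 Δ3=0001011 | 3Δ
t=1: Δ0=0001011 Δ1=0000011 | 1Δ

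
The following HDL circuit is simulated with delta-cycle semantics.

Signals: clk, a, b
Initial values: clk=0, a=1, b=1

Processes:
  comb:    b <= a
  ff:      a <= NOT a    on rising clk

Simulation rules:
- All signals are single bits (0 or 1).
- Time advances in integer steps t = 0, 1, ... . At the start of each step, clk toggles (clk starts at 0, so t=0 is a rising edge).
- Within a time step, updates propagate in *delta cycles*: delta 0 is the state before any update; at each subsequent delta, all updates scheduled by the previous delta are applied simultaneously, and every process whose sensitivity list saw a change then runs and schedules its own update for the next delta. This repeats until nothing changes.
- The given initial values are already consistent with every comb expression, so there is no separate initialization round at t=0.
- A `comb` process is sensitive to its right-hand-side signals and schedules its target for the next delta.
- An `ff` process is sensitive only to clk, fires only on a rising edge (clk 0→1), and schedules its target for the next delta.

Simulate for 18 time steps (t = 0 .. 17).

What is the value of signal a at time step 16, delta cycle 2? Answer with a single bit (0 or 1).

[bits: a,clk,b]
t=0: Δ0=101 Δ1=111 Δ2=011 Δ3=010 | 3Δ
t=1: Δ0=010 Δ1=000 | 1Δ
t=2: Δ0=000 Δ1=010 Δ2=110 Δ3=111 | 3Δ
t=3: Δ0=111 Δ1=101 | 1Δ
t=4: Δ0=101 Δ1=111 Δ2=011 Δ3=010 | 3Δ
t=5: Δ0=010 Δ1=000 | 1Δ
t=6: Δ0=000 Δ1=010 Δ2=110 Δ3=111 | 3Δ
t=7: Δ0=111 Δ1=101 | 1Δ
t=8: Δ0=101 Δ1=111 Δ2=011 Δ3=010 | 3Δ
t=9: Δ0=010 Δ1=000 | 1Δ
t=10: Δ0=000 Δ1=010 Δ2=110 Δ3=111 | 3Δ
t=11: Δ0=111 Δ1=101 | 1Δ
t=12: Δ0=101 Δ1=111 Δ2=011 Δ3=010 | 3Δ
t=13: Δ0=010 Δ1=000 | 1Δ
t=14: Δ0=000 Δ1=010 Δ2=110 Δ3=111 | 3Δ
t=15: Δ0=111 Δ1=101 | 1Δ
t=16: Δ0=101 Δ1=111 Δ2=011 Δ3=010 | 3Δ
t=17: Δ0=010 Δ1=000 | 1Δ

0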